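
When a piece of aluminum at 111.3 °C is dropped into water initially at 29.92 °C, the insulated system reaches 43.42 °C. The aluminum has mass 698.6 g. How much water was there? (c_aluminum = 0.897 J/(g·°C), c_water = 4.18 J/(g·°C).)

m ≈ 754 g

Heat gained plus heat lost sum to zero:
698.6·0.897·(43.42 − 111.3) + m·4.18·(43.42 − 29.92) = 0
56.43 m = 42537
m = 42537/56.43 ≈ 753.8 g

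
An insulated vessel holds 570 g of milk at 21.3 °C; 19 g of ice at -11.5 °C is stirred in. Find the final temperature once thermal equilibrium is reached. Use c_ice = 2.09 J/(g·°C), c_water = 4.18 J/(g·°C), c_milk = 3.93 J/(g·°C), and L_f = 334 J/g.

T_f ≈ 17.6 °C

Conservation of energy gives ΣQ = 0:
warm ice to 0 °C: 19·2.09·(0 − (-11.5)) = 456.66; melt ice: 19·334 = 6346; warm the meltwater: 79.42 T; milk: 2240.1(T − 21.3)
2319.5 T = 47714 − 6802.7 = 40911
T ≈ 17.64 °C. Since T > 0 °C, the all-ice-melts assumption holds.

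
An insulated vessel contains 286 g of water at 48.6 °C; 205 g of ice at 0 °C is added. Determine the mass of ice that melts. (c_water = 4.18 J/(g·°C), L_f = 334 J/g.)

Water can give up m c ΔT = 286·4.18·48.6 = 58100 J before reaching 0 °C.
Fully melting the ice requires m_ice L_f = 205·334 = 68470 J.
58100 J < 68470 J, so only part of the ice melts and the system sits at 0 °C.
m_melt = 58100 / L_f = 174 g.

m_melted ≈ 174 g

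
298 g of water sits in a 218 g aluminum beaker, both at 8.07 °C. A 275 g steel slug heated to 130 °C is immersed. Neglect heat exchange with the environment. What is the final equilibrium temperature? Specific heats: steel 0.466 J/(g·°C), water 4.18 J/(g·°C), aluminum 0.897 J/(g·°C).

T_f ≈ 18.0 °C

T_f = Σ m_i c_i T_i / Σ m_i c_i:
T_f = (128.15×130 + 1245.6×8.07 + 195.55×8.07) / (128.15 + 1245.6 + 195.55)
    = 28290 / 1569.3 ≈ 18.03 °C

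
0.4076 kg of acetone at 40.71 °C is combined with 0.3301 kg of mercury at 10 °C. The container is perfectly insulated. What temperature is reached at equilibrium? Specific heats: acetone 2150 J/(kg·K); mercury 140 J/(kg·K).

T_f ≈ 39.2 °C

Energy conservation, ΣQ = 0:
0.4076·2150·(T − 40.71) + 0.3301·140·(T − 10) = 0
876.34(T − 40.71) + 46.21(T − 10) = 0
922.55 T = 36138
T = 36138 / 922.55 = 39.2 °C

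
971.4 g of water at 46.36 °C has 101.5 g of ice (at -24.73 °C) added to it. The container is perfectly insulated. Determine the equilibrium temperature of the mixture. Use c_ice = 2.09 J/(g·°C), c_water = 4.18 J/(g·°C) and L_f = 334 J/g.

Sum of m c ΔT and latent-heat terms is zero:
warm ice to 0 °C: 101.5×2.09×(0 − (-24.73)) = 5246.1
  latent heat to melt: 101.5×334 = 33901
  meltwater 0→T: 101.5×4.18×T = 424.27 T
  water: 4060.5(T − 46.36)
4484.7 T = 188243 − 39147 = 149095
T ≈ 33.25 °C — above 0 °C, consistent with complete melting.

T_f ≈ 33.2 °C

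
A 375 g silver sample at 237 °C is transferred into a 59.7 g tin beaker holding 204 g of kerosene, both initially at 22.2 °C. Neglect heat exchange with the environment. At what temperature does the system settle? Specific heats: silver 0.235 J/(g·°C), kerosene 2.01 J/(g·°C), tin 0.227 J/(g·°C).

T_f ≈ 59.2 °C

T_f = Σ m_i c_i T_i / Σ m_i c_i:
T_f = (88.12*237 + 410.04*22.2 + 13.55*22.2) / (88.12 + 410.04 + 13.55)
    = 30289 / 511.72 ≈ 59.19 °C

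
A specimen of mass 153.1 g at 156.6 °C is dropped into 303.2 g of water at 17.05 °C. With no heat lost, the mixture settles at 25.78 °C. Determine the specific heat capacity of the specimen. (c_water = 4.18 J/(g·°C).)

Taking heat into each body as positive, Σ m c ΔT = 0:
153.1×c×(25.78 − 156.6) + 303.2×4.18×(25.78 − 17.05) = 0
-20029 c = -11064
c = -11064/-20029 ≈ 0.5524 J/(g·°C)

c ≈ 0.552 J/(g·°C)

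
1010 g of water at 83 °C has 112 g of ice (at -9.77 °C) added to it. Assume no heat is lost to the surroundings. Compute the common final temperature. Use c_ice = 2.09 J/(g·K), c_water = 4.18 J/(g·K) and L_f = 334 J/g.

T_f ≈ 66.3 °C

Let T be the final temperature. ΣQ_i = 0:
warm ice to 0 °C: 112×2.09×(0 − (-9.77)) = 2287
  melt ice: 112×334 = 37408
  warm the meltwater: 468.16 T
  water: 4221.8(T − 83)
4690 T = 350409 − 39695 = 310714
T ≈ 66.25 °C — above 0 °C, consistent with complete melting.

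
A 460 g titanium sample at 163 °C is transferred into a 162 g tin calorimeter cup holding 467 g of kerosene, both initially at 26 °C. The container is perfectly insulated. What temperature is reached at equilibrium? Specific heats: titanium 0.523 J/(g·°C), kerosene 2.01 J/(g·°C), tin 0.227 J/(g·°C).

T_f ≈ 53.1 °C

Taking heat into each body as positive, Σ m c ΔT = 0:
460×0.523×(T − 163) + 467×2.01×(T − 26) + 162×0.227×(T − 26) = 0
(240.58 + 938.67 + 36.77) T = 240.58×163 + 938.67×26 + 36.77×26
T ≈ 53.10 °C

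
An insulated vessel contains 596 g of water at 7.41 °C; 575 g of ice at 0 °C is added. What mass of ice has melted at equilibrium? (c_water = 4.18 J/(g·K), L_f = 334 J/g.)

Cooling the water to 0 °C releases 596·4.18·7.41 = 18460 J.
Fully melting the ice requires m_ice L_f = 575·334 = 192050 J.
18460 J < 192050 J, so only part of the ice melts and the system sits at 0 °C.
m_melt = 18460 / L_f = 55.27 g.

m_melted ≈ 55.3 g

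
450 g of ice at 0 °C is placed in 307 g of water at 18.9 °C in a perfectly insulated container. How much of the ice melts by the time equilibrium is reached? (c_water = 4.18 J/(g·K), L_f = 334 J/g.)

m_melted ≈ 72.6 g

Heat available from the water dropping to 0 °C: 307×4.18×18.9 = 24254 J.
To melt every bit of ice: 450×334 = 150300 J.
Since 24254 < 150300 J, not all the ice melts; equilibrium is at 0 °C.
m_melt = 24254 / L_f = 72.62 g.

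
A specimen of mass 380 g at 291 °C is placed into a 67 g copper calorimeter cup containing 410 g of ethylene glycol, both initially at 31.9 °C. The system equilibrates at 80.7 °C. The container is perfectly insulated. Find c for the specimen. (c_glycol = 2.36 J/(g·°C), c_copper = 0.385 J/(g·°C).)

Let T be the final temperature. ΣQ_i = 0:
380×c×(80.7 − 291) + 410×2.36×(80.7 − 31.9) + 67×0.385×(80.7 − 31.9) = 0
-79914 c = -48478
c = -48478/-79914 ≈ 0.6066 J/(g·°C)

c ≈ 0.607 J/(g·°C)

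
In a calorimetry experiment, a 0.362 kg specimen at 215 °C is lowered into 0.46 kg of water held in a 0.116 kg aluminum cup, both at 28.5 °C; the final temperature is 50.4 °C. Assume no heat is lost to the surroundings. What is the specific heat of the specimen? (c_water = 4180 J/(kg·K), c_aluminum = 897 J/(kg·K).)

Setting the total heat transfer to zero:
0.362×c×(50.4 − 215) + 0.46×4180×(50.4 − 28.5) + 0.116×897×(50.4 − 28.5) = 0
-59.59 c = -44388
c = -44388/-59.59 ≈ 745 J/(kg·K)

c ≈ 745 J/(kg·K)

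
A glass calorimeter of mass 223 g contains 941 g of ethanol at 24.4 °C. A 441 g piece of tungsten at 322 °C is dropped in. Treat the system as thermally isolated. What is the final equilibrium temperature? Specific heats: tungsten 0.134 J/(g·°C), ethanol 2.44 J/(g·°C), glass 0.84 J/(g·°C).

Conservation of energy gives ΣQ = 0:
441*0.134*(T − 322) + 941*2.44*(T − 24.4) + 223*0.84*(T − 24.4) = 0
59.09(T − 322) + 2296(T − 24.4) + 187.32(T − 24.4) = 0
2542.5 T = 79622
T = 79622/2542.5 ≈ 31.32 °C

T_f ≈ 31.3 °C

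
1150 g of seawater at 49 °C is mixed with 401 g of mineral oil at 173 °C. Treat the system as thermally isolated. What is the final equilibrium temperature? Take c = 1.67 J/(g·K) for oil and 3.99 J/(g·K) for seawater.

T_f ≈ 64.8 °C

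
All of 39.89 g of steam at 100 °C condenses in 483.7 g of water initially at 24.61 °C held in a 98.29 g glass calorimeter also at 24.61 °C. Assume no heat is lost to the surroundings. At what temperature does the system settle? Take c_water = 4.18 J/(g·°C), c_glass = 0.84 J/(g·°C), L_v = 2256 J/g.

T_f ≈ 69.8 °C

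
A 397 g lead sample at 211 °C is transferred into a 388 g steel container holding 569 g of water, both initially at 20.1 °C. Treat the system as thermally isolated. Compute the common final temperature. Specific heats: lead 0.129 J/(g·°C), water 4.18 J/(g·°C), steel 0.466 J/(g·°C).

T_f ≈ 23.8 °C

Conservation of energy gives ΣQ = 0:
397*0.129*(T − 211) + 569*4.18*(T − 20.1) + 388*0.466*(T − 20.1) = 0
51.21(T − 211) + 2378.4(T − 20.1) + 180.81(T − 20.1) = 0
(51.21 + 2378.4 + 180.81) T = 51.21*211 + 2378.4*20.1 + 180.81*20.1
T ≈ 23.85 °C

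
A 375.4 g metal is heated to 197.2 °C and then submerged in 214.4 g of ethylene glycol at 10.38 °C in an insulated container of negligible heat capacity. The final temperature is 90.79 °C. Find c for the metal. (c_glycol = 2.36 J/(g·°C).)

c ≈ 1.02 J/(g·°C)

Heat lost by the metal = heat gained by the glycol:
375.4×c×(197.2 − 90.79) = 214.4×2.36×(90.79 − 10.38)
39946 c = 40686  ⇒  c ≈ 1.019 J/(g·°C)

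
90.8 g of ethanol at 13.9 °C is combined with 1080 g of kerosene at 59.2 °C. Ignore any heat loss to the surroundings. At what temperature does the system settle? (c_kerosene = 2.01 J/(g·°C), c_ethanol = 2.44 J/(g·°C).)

Net heat exchanged in the isolated system is zero:
1080*2.01*(T − 59.2) + 90.8*2.44*(T − 13.9) = 0
2170.8(T − 59.2) + 221.55(T − 13.9) = 0
2392.4 T = 131591
T = 131591 / 2392.4 = 55 °C

T_f ≈ 55.0 °C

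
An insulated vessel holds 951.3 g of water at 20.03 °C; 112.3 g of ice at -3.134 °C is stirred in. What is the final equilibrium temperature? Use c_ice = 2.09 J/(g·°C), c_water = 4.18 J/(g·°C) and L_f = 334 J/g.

T_f ≈ 9.3 °C

Conservation of energy gives ΣQ = 0:
ice -3.134→0 °C: 112.3·2.09·3.134 = 735.57
  latent heat to melt: 112.3·334 = 37508
  warm the meltwater: 469.41 T
  water cools: 951.3·4.18·(T − 20.03) = 3976.4(T − 20.03)
4445.8 T = 79648 − 38244 = 41404
T ≈ 9.31 °C — above 0 °C, consistent with complete melting.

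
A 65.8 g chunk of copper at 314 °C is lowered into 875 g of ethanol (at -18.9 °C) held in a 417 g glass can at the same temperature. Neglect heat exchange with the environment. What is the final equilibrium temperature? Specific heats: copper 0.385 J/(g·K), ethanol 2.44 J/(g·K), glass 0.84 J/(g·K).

T_f ≈ -15.5 °C

T_f is the heat-capacity-weighted average of the initial temperatures:
T_f = (25.33·314 + 2135·(-18.9) + 350.28·(-18.9)) / (25.33 + 2135 + 350.28)
    = -39017 / 2510.6 ≈ -15.54 °C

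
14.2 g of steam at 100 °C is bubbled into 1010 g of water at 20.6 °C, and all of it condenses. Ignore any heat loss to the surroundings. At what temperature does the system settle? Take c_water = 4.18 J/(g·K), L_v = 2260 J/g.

Taking heat into each body as positive, Σ m c ΔT = 0:
latent heat released on condensation: 14.2×2260 = 32092; condensed water 100 °C→T: 59.36(T − 100); water warms: 1010×4.18×(T − 20.6) = 4221.8(T − 20.6)
4281.2 T = 32092 + 5935.6 + 86969 = 124997
T ≈ 29.20 °C (< 100 °C, so full condensation is consistent).

T_f ≈ 29.2 °C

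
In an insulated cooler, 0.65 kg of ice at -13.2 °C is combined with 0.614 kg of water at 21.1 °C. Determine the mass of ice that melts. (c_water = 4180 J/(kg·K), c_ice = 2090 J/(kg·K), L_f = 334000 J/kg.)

m_melted ≈ 0.108 kg

Heat available from the water dropping to 0 °C: 0.614·4180·21.1 = 54154 J.
Of that, 0.65·2090·13.2 = 17932 J goes to bring the ice to 0 °C, leaving 36221 J.
Fully melting the ice requires m_ice L_f = 0.65·334000 = 217100 J.
Since 36221 < 217100 J, not all the ice melts; equilibrium is at 0 °C.
Mass melted = 36221/334000 ≈ 0.1084 kg.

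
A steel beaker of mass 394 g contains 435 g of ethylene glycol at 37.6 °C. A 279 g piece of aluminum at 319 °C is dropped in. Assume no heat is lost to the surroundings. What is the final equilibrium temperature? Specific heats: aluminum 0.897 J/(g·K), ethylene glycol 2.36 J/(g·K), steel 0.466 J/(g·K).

T_f ≈ 85.8 °C

Let T be the final temperature. ΣQ_i = 0:
279×0.897×(T − 319) + 435×2.36×(T − 37.6) + 394×0.466×(T − 37.6) = 0
250.26(T − 319) + 1026.6(T − 37.6) + 183.6(T − 37.6) = 0
(250.26 + 1026.6 + 183.6) T = 250.26×319 + 1026.6×37.6 + 183.6×37.6
T = 125338 / 1460.5 = 85.8 °C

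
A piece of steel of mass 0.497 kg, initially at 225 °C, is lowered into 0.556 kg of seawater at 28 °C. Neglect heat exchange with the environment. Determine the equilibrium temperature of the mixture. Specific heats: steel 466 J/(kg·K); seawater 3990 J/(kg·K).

Let T be the final temperature. ΣQ_i = 0:
0.497×466×(T − 225) + 0.556×3990×(T − 28) = 0
(231.6 + 2218.4) T = 231.6×225 + 2218.4×28
T ≈ 46.62 °C

T_f ≈ 46.6 °C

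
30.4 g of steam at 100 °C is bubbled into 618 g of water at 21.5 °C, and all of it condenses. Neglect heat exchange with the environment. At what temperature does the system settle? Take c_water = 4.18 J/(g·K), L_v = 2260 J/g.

T_f ≈ 50.5 °C

Heat gained plus heat lost sum to zero:
steam→water at 100 °C releases m L_v = 30.4×2260 = 68704; condensate cools 100→T: 30.4×4.18×(T − 100) = 127.07(T − 100); water warms: 618×4.18×(T − 21.5) = 2583.2(T − 21.5)
2710.3 T = 68704 + 12707 + 55540 = 136951
T ≈ 50.53 °C, under the boiling point, so the assumption holds.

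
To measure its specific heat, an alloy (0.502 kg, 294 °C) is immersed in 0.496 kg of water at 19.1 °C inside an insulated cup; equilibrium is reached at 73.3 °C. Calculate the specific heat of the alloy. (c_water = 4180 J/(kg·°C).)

c ≈ 1010 J/(kg·°C)

Taking heat into each body as positive, Σ m c ΔT = 0:
0.502×c×(73.3 − 294) + 0.496×4180×(73.3 − 19.1) = 0
-110.79 c = -112372
c = -112372/-110.79 ≈ 1014 J/(kg·°C)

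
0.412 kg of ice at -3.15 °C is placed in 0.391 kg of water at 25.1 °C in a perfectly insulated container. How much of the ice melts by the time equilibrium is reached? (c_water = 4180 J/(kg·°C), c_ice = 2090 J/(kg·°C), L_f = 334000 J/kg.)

Heat available from the water dropping to 0 °C: 0.391×4180×25.1 = 41023 J.
Of that, 0.412×2090×3.15 = 2712.4 J goes to bring the ice to 0 °C, leaving 38311 J.
Melting all 0.412 kg of ice would need 0.412×334000 = 137608 J.
38311 J < 137608 J, so only part of the ice melts and the system sits at 0 °C.
m_melt = 38311 / L_f = 0.1147 kg.

m_melted ≈ 0.115 kg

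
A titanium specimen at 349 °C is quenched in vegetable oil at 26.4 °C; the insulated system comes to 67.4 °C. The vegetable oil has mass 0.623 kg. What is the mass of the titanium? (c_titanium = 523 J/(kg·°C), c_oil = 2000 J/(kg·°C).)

m ≈ 0.347 kg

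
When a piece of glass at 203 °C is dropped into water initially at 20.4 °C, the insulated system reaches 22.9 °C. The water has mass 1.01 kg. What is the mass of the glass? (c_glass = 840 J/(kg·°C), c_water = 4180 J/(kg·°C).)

m ≈ 0.0698 kg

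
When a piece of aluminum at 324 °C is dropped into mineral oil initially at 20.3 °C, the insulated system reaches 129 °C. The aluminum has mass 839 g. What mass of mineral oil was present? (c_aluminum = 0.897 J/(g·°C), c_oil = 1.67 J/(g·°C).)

m ≈ 808 g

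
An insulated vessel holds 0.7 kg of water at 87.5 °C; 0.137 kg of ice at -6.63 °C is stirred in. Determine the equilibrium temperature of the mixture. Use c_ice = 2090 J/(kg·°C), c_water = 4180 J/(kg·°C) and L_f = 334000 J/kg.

Energy balance with sensible and latent terms:
ice -6.63→0 °C: 0.137×2090×6.63 = 1898.4; melt ice: 0.137×334000 = 45758; warm the meltwater: 572.66 T; water cools: 0.7×4180×(T − 87.5) = 2926(T − 87.5)
3498.7 T = 256025 − 47656 = 208369
T ≈ 59.56 °C (positive, so assuming full melt was valid).

T_f ≈ 59.6 °C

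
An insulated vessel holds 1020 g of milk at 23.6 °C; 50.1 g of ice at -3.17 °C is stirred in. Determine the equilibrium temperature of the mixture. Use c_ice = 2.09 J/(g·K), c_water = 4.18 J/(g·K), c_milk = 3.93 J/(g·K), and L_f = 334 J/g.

T_f ≈ 18.4 °C

Conservation of energy gives ΣQ = 0:
ice -3.17→0 °C: 50.1×2.09×3.17 = 331.93
  latent heat to melt: 50.1×334 = 16733
  warm the meltwater: 209.42 T
  milk cools: 1020×3.93×(T − 23.6) = 4008.6(T − 23.6)
4218 T = 94603 − 17065 = 77538
T ≈ 18.38 °C (positive, so assuming full melt was valid).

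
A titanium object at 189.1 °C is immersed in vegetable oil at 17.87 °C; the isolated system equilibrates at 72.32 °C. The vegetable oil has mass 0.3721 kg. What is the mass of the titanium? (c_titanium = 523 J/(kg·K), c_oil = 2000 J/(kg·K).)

m ≈ 0.663 kg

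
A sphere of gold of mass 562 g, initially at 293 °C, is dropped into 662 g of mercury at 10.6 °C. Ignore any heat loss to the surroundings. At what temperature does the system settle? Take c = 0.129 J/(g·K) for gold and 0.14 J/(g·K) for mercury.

T_f ≈ 134.5 °C

Heat lost by the gold equals heat gained by the mercury:
562*0.129*(293 − T) = 662*0.14*(T − 10.6)
72.5(293 − T) = 92.68(T − 10.6)
165.18 T = 22224  ⇒  T ≈ 134.55 °C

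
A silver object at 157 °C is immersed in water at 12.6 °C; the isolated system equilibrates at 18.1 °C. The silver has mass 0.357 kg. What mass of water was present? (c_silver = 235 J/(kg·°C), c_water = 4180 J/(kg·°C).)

m ≈ 0.507 kg

Heat lost by the silver = heat gained by the water:
0.357·235·(157 − 18.1) = m·4180·(18.1 − 12.6)
22990 m = 11653  ⇒  m ≈ 0.5069 kg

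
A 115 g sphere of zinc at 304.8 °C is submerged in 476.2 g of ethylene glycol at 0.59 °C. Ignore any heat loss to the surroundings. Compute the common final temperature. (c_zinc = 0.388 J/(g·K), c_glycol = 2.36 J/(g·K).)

With ΣQ=0 the equilibrium temperature is the m·c-weighted mean:
T_f = (44.62*304.8 + 1123.8*0.59) / (44.62 + 1123.8)
    = 14263 / 1168.5 ≈ 12.21 °C

T_f ≈ 12.2 °C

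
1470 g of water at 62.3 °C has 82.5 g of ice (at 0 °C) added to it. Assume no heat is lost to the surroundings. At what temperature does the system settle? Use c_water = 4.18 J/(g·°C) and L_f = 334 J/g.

T_f ≈ 54.7 °C

Energy balance with sensible and latent terms:
latent heat to melt: 82.5·334 = 27555
  warm the meltwater: 344.85 T
  water: 6144.6(T − 62.3)
6489.4 T = 382809 − 27555 = 355254
T ≈ 54.74 °C (positive, so assuming full melt was valid).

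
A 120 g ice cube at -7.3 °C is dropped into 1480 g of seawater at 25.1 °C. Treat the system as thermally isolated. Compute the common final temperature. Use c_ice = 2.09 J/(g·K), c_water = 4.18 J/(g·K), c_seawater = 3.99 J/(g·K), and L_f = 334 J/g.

T_f ≈ 16.6 °C

Conservation of energy gives ΣQ = 0:
ice -7.3→0 °C: 120·2.09·7.3 = 1830.8
  latent heat to melt: 120·334 = 40080
  meltwater 0→T: 120·4.18·T = 501.6 T
  seawater: 5905.2(T − 25.1)
6406.8 T = 148221 − 41911 = 106310
T ≈ 16.59 °C — above 0 °C, consistent with complete melting.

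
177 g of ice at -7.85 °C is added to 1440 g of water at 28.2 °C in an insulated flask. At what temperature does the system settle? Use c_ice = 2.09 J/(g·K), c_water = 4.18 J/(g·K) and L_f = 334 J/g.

Heat gained plus heat lost sum to zero:
warm ice to 0 °C: 177×2.09×(0 − (-7.85)) = 2904; fusion: m_ice L_f = 177×334 = 59118; warm the meltwater: 739.86 T; water cools: 1440×4.18×(T − 28.2) = 6019.2(T − 28.2)
6759.1 T = 169741 − 62022 = 107719
T ≈ 15.94 °C (positive, so assuming full melt was valid).

T_f ≈ 15.9 °C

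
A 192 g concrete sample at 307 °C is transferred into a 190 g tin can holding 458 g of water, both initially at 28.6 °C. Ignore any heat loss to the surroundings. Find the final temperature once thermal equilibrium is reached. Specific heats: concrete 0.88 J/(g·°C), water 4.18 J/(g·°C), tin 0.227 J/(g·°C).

Taking heat into each body as positive, Σ m c ΔT = 0:
192×0.88×(T − 307) + 458×4.18×(T − 28.6) + 190×0.227×(T − 28.6) = 0
168.96(T − 307) + 1914.4(T − 28.6) + 43.13(T − 28.6) = 0
(168.96 + 1914.4 + 43.13) T = 168.96×307 + 1914.4×28.6 + 43.13×28.6
T = 107857 / 2126.5 = 50.7 °C

T_f ≈ 50.7 °C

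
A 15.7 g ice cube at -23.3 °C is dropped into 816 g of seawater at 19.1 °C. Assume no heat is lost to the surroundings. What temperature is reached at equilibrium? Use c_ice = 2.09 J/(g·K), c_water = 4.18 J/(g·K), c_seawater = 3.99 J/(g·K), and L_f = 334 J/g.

T_f ≈ 16.9 °C

Energy balance with sensible and latent terms:
warm ice to 0 °C: 15.7×2.09×(0 − (-23.3)) = 764.54; melt ice: 15.7×334 = 5243.8; warm the meltwater: 65.63 T; seawater cools: 816×3.99×(T − 19.1) = 3255.8(T − 19.1)
3321.5 T = 62187 − 6008.3 = 56178
T ≈ 16.91 °C. Since T > 0 °C, the all-ice-melts assumption holds.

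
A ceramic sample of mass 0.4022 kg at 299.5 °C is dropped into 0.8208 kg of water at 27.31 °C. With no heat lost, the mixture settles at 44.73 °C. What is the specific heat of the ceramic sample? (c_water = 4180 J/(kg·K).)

c ≈ 583 J/(kg·K)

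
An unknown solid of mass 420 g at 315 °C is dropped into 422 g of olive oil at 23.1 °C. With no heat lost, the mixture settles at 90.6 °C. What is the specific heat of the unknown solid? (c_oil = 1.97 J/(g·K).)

Heat lost by the unknown solid = heat gained by the oil:
420·c·(315 − 90.6) = 422·1.97·(90.6 − 23.1)
94248 c = 56115  ⇒  c ≈ 0.5954 J/(g·K)

c ≈ 0.595 J/(g·K)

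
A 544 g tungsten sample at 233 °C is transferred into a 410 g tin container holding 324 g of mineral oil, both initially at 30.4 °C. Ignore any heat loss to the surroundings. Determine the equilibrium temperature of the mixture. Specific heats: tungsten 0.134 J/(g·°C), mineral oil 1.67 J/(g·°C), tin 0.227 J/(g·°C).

T_f ≈ 51.3 °C

Energy conservation, ΣQ = 0:
544×0.134×(T − 233) + 324×1.67×(T − 30.4) + 410×0.227×(T − 30.4) = 0
707.05 T = 36263
T = 36263 / 707.05 = 51.3 °C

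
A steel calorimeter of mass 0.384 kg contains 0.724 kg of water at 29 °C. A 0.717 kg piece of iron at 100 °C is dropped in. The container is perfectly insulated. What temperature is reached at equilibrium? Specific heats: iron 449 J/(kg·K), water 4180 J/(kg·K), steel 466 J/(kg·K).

Net heat exchanged in the isolated system is zero:
0.717×449×(T − 100) + 0.724×4180×(T − 29) + 0.384×466×(T − 29) = 0
321.93(T − 100) + 3026.3(T − 29) + 178.94(T − 29) = 0
(321.93 + 3026.3 + 178.94) T = 321.93×100 + 3026.3×29 + 178.94×29
T = 125146/3527.2 ≈ 35.48 °C

T_f ≈ 35.5 °C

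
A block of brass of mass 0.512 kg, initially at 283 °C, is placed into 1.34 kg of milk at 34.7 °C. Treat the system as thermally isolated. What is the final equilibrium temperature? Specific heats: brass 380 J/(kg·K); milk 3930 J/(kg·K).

Conservation of energy gives ΣQ = 0:
0.512*380*(T − 283) + 1.34*3930*(T − 34.7) = 0
(194.56 + 5266.2) T = 194.56*283 + 5266.2*34.7
T = 237798 / 5460.8 = 43.5 °C

T_f ≈ 43.5 °C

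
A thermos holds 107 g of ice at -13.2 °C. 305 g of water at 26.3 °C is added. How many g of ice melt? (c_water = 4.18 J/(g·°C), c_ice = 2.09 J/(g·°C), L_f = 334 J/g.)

Cooling the water to 0 °C releases 305×4.18×26.3 = 33530 J.
Of that, 107×2.09×13.2 = 2951.9 J goes to bring the ice to 0 °C, leaving 30578 J.
To melt every bit of ice: 107×334 = 35738 J.
30578 J < 35738 J, so only part of the ice melts and the system sits at 0 °C.
m_melted×334 = 30578  ⇒  m_melted ≈ 91.55 g.

m_melted ≈ 91.6 g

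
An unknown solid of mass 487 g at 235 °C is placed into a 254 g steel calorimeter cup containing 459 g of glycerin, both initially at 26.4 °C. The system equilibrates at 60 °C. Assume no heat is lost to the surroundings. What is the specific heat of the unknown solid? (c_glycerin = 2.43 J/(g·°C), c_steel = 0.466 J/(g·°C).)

c ≈ 0.486 J/(g·°C)

Setting the total heat transfer to zero:
487×c×(60 − 235) + 459×2.43×(60 − 26.4) + 254×0.466×(60 − 26.4) = 0
-85225 c = -41453
c = -41453/-85225 ≈ 0.4864 J/(g·°C)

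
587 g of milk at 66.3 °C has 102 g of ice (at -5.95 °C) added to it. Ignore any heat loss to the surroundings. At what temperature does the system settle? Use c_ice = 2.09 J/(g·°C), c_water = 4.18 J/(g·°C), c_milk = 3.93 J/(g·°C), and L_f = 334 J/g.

Energy conservation, ΣQ = 0:
warm ice to 0 °C: 102·2.09·(0 − (-5.95)) = 1268.4
  fusion: m_ice L_f = 102·334 = 34068
  warm the meltwater: 426.36 T
  milk cools: 587·3.93·(T − 66.3) = 2306.9(T − 66.3)
2733.3 T = 152948 − 35336 = 117612
T ≈ 43.03 °C. Since T > 0 °C, the all-ice-melts assumption holds.

T_f ≈ 43.0 °C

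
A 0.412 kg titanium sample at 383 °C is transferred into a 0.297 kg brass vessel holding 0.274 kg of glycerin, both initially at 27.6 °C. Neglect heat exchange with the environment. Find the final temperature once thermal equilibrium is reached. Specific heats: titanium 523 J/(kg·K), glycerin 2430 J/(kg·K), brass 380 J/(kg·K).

T_f = Σ m_i c_i T_i / Σ m_i c_i:
T_f = (215.48*383 + 665.82*27.6 + 112.86*27.6) / (215.48 + 665.82 + 112.86)
    = 104019 / 994.16 ≈ 104.63 °C

T_f ≈ 104.6 °C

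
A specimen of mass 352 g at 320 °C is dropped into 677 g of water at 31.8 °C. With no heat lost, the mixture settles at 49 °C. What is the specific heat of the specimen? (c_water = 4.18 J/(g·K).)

c ≈ 0.51 J/(g·K)

Heat lost by the specimen = heat gained by the water:
352·c·(320 − 49) = 677·4.18·(49 − 31.8)
95392 c = 48674  ⇒  c ≈ 0.5102 J/(g·K)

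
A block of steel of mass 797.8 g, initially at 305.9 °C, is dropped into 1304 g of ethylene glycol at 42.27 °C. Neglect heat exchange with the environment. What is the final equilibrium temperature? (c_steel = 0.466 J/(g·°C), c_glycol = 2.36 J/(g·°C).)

T_f ≈ 70.7 °C

Heat lost by the steel equals heat gained by the glycol:
797.8·0.466·(305.9 − T) = 1304·2.36·(T − 42.27)
371.77(305.9 − T) = 3077.4(T − 42.27)
3449.2 T = 243809  ⇒  T ≈ 70.69 °C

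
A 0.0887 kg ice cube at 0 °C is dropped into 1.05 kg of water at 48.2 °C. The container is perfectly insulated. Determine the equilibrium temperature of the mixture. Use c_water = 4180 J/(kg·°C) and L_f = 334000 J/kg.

T_f ≈ 38.2 °C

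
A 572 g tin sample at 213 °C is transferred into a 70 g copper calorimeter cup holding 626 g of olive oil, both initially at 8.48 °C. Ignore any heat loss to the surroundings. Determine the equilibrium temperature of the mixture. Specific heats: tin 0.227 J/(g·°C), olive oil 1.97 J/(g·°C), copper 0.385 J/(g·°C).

Setting the total heat transfer to zero:
572·0.227·(T − 213) + 626·1.97·(T − 8.48) + 70·0.385·(T − 8.48) = 0
129.84(T − 213) + 1233.2(T − 8.48) + 26.95(T − 8.48) = 0
1390 T = 38343
T = 38343 / 1390 = 27.6 °C

T_f ≈ 27.6 °C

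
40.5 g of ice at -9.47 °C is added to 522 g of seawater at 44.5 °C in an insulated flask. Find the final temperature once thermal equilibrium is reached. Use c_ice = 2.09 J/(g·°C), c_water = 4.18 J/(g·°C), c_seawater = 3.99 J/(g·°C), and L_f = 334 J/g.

T_f ≈ 34.8 °C

Energy conservation, ΣQ = 0:
warm ice to 0 °C: 40.5·2.09·(0 − (-9.47)) = 801.59
  fusion: m_ice L_f = 40.5·334 = 13527
  warm the meltwater: 169.29 T
  seawater: 2082.8(T − 44.5)
2252.1 T = 92684 − 14329 = 78355
T ≈ 34.79 °C. Since T > 0 °C, the all-ice-melts assumption holds.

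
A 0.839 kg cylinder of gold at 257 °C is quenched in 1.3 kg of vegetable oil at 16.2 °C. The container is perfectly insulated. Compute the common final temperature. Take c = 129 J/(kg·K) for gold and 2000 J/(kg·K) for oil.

T_f ≈ 25.8 °C

Heat lost by the gold equals heat gained by the oil:
0.839·129·(257 − T) = 1.3·2000·(T − 16.2)
108.23(257 − T) = 2600(T − 16.2)
2708.2 T = 69935  ⇒  T ≈ 25.82 °C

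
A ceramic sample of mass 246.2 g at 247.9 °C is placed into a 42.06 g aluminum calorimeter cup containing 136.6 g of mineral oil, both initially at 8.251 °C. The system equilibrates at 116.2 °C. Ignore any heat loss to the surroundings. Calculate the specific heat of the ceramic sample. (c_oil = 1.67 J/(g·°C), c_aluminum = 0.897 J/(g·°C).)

c ≈ 0.885 J/(g·°C)

Taking heat into each body as positive, Σ m c ΔT = 0:
246.2×c×(116.2 − 247.9) + 136.6×1.67×(116.2 − 8.251) + 42.06×0.897×(116.2 − 8.251) = 0
-32425 c = -28698
c = -28698/-32425 ≈ 0.8851 J/(g·°C)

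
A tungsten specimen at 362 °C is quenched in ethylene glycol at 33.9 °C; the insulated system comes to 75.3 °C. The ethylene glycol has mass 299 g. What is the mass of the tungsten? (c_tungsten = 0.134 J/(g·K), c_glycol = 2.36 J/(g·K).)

Energy conservation, ΣQ = 0:
m×0.134×(75.3 − 362) + 299×2.36×(75.3 − 33.9) = 0
-38.42 m = -29213
m = -29213/-38.42 ≈ 760.4 g

m ≈ 760 g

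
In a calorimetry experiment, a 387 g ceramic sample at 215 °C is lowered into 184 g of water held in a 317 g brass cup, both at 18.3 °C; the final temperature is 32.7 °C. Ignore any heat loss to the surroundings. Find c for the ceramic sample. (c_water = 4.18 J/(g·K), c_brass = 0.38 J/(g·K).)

Let T be the final temperature. ΣQ_i = 0:
387×c×(32.7 − 215) + 184×4.18×(32.7 − 18.3) + 317×0.38×(32.7 − 18.3) = 0
-70550 c = -12810
c = -12810/-70550 ≈ 0.1816 J/(g·K)

c ≈ 0.182 J/(g·K)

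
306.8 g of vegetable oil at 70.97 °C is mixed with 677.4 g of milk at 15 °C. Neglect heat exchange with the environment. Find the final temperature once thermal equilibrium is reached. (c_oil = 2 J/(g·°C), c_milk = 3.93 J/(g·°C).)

Net heat exchanged in the isolated system is zero:
306.8·2·(T − 70.97) + 677.4·3.93·(T − 15) = 0
613.6(T − 70.97) + 2662.2(T − 15) = 0
3275.8 T = 83480
T = 83480/3275.8 ≈ 25.48 °C

T_f ≈ 25.5 °C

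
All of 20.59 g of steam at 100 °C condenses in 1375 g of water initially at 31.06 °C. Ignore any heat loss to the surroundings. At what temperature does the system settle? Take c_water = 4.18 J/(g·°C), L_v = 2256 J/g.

Taking heat into each body as positive, Σ m c ΔT = 0:
latent heat released on condensation: 20.59·2256 = 46451
  condensed water 100 °C→T: 86.07(T − 100)
  water warms: 1375·4.18·(T − 31.06) = 5747.5(T − 31.06)
5833.6 T = 46451 + 8606.6 + 178517 = 233575
T ≈ 40.04 °C (< 100 °C, so full condensation is consistent).

T_f ≈ 40.0 °C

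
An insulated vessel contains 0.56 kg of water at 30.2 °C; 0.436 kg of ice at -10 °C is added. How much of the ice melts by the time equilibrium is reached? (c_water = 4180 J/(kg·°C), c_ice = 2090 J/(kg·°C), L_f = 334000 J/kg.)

Water can give up m c ΔT = 0.56·4180·30.2 = 70692 J before reaching 0 °C.
Warming the ice to 0 °C takes 0.436·2090·10 = 9112.4 J, leaving 61580 J for melting.
Melting all 0.436 kg of ice would need 0.436·334000 = 145624 J.
That's not enough to melt it all — equilibrium is at 0 °C with ice remaining.
Mass melted = 61580/334000 ≈ 0.1844 kg.

m_melted ≈ 0.184 kg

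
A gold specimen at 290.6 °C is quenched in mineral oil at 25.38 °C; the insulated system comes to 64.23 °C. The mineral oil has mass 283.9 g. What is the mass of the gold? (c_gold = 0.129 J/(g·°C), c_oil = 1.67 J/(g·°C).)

m ≈ 631 g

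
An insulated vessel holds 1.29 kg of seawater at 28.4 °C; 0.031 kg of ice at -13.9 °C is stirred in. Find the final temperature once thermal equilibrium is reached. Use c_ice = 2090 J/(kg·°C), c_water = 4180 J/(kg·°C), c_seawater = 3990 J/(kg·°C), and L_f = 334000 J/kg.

T_f ≈ 25.6 °C

Let T be the final temperature. ΣQ_i = 0:
ice -13.9→0 °C: 0.031·2090·13.9 = 900.58; latent heat to melt: 0.031·334000 = 10354; meltwater 0→T: 0.031·4180·T = 129.58 T; seawater: 5147.1(T − 28.4)
5276.7 T = 146178 − 11255 = 134923
T ≈ 25.57 °C — above 0 °C, consistent with complete melting.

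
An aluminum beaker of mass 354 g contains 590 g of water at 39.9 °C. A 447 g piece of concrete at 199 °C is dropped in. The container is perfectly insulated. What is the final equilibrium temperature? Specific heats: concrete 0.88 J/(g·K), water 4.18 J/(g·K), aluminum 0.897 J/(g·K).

T_f ≈ 59.6 °C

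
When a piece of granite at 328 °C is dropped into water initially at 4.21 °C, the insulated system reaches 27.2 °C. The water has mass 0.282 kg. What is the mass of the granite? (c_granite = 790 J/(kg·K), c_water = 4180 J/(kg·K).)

m ≈ 0.114 kg

|Q_granite| = |Q_water|:
m×790×(328 − 27.2) = 0.282×4180×(27.2 − 4.21)
237632 m = 27100  ⇒  m ≈ 0.114 kg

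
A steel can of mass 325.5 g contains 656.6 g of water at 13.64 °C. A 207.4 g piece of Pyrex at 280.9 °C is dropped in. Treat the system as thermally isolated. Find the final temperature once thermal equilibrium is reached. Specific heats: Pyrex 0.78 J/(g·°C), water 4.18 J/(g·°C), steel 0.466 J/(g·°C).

T_f ≈ 27.8 °C

T_f is the heat-capacity-weighted average of the initial temperatures:
T_f = (161.77*280.9 + 2744.6*13.64 + 151.68*13.64) / (161.77 + 2744.6 + 151.68)
    = 84947 / 3058 ≈ 27.78 °C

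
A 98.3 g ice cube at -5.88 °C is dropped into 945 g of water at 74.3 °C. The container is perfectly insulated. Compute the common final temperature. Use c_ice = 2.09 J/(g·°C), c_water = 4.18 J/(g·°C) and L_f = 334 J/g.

T_f ≈ 59.5 °C

Taking heat into each body as positive, Σ m c ΔT = 0:
warm ice to 0 °C: 98.3×2.09×(0 − (-5.88)) = 1208
  fusion: m_ice L_f = 98.3×334 = 32832
  meltwater 0→T: 98.3×4.18×T = 410.89 T
  water cools: 945×4.18×(T − 74.3) = 3950.1(T − 74.3)
4361 T = 293492 − 34040 = 259452
T ≈ 59.49 °C. Since T > 0 °C, the all-ice-melts assumption holds.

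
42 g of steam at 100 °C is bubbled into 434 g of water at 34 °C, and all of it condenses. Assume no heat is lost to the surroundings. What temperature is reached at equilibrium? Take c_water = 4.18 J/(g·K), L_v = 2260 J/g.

Let T be the final temperature. ΣQ_i = 0:
condense steam: −42·2260 = −94920
  condensed water 100 °C→T: 175.56(T − 100)
  water warms: 434·4.18·(T − 34) = 1814.1(T − 34)
1989.7 T = 94920 + 17556 + 61680 = 174156
T ≈ 87.53 °C, under the boiling point, so the assumption holds.

T_f ≈ 87.5 °C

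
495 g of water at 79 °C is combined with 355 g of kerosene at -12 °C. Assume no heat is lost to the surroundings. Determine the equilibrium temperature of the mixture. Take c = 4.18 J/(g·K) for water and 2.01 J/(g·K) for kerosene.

T_f ≈ 55.7 °C

Heat gained plus heat lost sum to zero:
495·4.18·(T − 79) + 355·2.01·(T − (-12)) = 0
(2069.1 + 713.55) T = 2069.1·79 + 713.55·(-12)
T = 154896/2782.6 ≈ 55.67 °C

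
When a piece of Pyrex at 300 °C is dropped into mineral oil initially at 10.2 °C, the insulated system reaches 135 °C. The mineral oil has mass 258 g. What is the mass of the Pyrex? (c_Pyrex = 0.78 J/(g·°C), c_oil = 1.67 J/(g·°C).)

m ≈ 418 g

|Q_Pyrex| = |Q_oil|:
m·0.78·(300 − 135) = 258·1.67·(135 − 10.2)
128.7 m = 53771  ⇒  m ≈ 417.8 g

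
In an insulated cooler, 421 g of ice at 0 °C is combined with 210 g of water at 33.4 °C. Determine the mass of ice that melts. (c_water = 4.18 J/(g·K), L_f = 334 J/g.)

Water can give up m c ΔT = 210×4.18×33.4 = 29319 J before reaching 0 °C.
To melt every bit of ice: 421×334 = 140614 J.
That's not enough to melt it all — equilibrium is at 0 °C with ice remaining.
m_melted×334 = 29319  ⇒  m_melted ≈ 87.78 g.

m_melted ≈ 87.8 g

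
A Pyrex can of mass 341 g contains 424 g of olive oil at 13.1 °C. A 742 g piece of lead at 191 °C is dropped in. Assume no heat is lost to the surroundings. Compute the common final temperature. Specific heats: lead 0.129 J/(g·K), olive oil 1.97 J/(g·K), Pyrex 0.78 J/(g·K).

T_f ≈ 27.3 °C

Setting the total heat transfer to zero:
742·0.129·(T − 191) + 424·1.97·(T − 13.1) + 341·0.78·(T − 13.1) = 0
95.72(T − 191) + 835.28(T − 13.1) + 265.98(T − 13.1) = 0
(95.72 + 835.28 + 265.98) T = 95.72·191 + 835.28·13.1 + 265.98·13.1
T = 32709/1197 ≈ 27.33 °C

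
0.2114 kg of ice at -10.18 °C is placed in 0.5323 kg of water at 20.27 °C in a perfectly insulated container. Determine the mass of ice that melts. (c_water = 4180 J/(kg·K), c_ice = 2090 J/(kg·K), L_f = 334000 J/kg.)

m_melted ≈ 0.122 kg

Cooling the water to 0 °C releases 0.5323·4180·20.27 = 45101 J.
Of that, 0.2114·2090·10.18 = 4497.8 J goes to bring the ice to 0 °C, leaving 40603 J.
To melt every bit of ice: 0.2114·334000 = 70608 J.
Since 40603 < 70608 J, not all the ice melts; equilibrium is at 0 °C.
Mass melted = 40603/334000 ≈ 0.1216 kg.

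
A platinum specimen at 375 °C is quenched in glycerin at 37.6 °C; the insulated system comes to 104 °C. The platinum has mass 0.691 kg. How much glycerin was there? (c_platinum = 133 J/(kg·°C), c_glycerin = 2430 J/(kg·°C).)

m ≈ 0.154 kg

|Q_platinum| = |Q_glycerin|:
0.691·133·(375 − 104) = m·2430·(104 − 37.6)
161352 m = 24906  ⇒  m ≈ 0.1544 kg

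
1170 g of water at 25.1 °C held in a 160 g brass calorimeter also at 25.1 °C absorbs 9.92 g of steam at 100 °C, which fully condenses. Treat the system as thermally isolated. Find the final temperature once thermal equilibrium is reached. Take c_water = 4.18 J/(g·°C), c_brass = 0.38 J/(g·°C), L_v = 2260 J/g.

Sum of m c ΔT and latent-heat terms is zero:
condense steam: −9.92×2260 = −22419
  condensed water 100 °C→T: 41.47(T − 100)
  water warms: 1170×4.18×(T − 25.1) = 4890.6(T − 25.1)
  cup: 60.8(T − 25.1)
4992.9 T = 22419 + 4146.6 + 124280 = 150846
T ≈ 30.21 °C — below 100 °C, confirming all the steam condensed.

T_f ≈ 30.2 °C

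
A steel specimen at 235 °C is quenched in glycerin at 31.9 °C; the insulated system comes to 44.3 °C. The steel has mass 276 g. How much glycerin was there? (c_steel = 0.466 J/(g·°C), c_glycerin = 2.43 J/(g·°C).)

m ≈ 814 g

|Q_steel| = |Q_glycerin|:
276·0.466·(235 − 44.3) = m·2.43·(44.3 − 31.9)
30.13 m = 24527  ⇒  m ≈ 814 g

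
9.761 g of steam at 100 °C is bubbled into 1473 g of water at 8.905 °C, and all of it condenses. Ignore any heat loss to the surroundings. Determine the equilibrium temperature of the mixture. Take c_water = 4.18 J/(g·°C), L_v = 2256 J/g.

T_f ≈ 13.1 °C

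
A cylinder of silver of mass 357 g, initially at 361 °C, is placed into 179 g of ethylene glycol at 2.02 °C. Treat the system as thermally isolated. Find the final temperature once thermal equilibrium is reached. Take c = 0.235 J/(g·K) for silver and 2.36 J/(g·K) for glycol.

T_f ≈ 61.5 °C

T_f = Σ m_i c_i T_i / Σ m_i c_i:
T_f = (83.89·361 + 422.44·2.02) / (83.89 + 422.44)
    = 31139 / 506.33 ≈ 61.50 °C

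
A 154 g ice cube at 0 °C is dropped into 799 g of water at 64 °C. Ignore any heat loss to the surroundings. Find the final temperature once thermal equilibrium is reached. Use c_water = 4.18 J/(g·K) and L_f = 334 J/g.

Energy balance with sensible and latent terms:
fusion: m_ice L_f = 154·334 = 51436; warm the meltwater: 643.72 T; water: 3339.8(T − 64)
3983.5 T = 213748 − 51436 = 162312
T ≈ 40.75 °C — above 0 °C, consistent with complete melting.

T_f ≈ 40.7 °C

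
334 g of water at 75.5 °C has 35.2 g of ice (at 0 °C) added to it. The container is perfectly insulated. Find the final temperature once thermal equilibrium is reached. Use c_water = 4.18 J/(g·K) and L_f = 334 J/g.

Sum of m c ΔT and latent-heat terms is zero:
fusion: m_ice L_f = 35.2·334 = 11757; meltwater 0→T: 35.2·4.18·T = 147.14 T; water cools: 334·4.18·(T − 75.5) = 1396.1(T − 75.5)
1543.3 T = 105407 − 11757 = 93650
T ≈ 60.68 °C (positive, so assuming full melt was valid).

T_f ≈ 60.7 °C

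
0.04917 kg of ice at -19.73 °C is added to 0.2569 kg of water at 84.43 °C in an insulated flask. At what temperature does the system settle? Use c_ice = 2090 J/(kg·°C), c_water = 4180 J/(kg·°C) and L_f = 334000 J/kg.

T_f ≈ 56.4 °C

Heat gained plus heat lost sum to zero:
warm ice to 0 °C: 0.04917×2090×(0 − (-19.73)) = 2027.6; fusion: m_ice L_f = 0.04917×334000 = 16423; warm the meltwater: 205.53 T; water: 1073.8(T − 84.43)
1279.4 T = 90664 − 18450 = 72214
T ≈ 56.44 °C — above 0 °C, consistent with complete melting.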